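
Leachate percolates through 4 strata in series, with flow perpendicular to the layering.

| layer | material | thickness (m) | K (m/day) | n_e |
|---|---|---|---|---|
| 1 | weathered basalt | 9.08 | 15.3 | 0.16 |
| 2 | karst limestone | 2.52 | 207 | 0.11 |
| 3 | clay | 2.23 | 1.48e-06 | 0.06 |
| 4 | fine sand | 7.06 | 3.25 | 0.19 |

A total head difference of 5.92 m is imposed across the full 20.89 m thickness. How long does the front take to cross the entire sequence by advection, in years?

With flow normal to the layers, continuity requires the same specific discharge q through every layer.
Σ(b_i/K_i) = 9.08/15.3 + 2.52/207 + 2.23/1.48e-06 + 7.06/3.25 = 1.507e+06 d.
q = Δh / Σ(b_i/K_i) = 5.92 / 1.507e+06 = 3.929e-06 m/day.
In each layer the seepage velocity is v_i = q/n_i, so the layer transit time is t_i = b_i·n_i / q:
  layer 1 (weathered basalt): t_1 = 9.08 × 0.16 / 3.929e-06 = 3.698e+05 d
  layer 2 (karst limestone): t_2 = 2.52 × 0.11 / 3.929e-06 = 70553 d
  layer 3 (clay): t_3 = 2.23 × 0.06 / 3.929e-06 = 34055 d
  layer 4 (fine sand): t_4 = 7.06 × 0.19 / 3.929e-06 = 3.414e+05 d
Total t = Σ t_i = 8.158e+05 days = 2234 years.

2230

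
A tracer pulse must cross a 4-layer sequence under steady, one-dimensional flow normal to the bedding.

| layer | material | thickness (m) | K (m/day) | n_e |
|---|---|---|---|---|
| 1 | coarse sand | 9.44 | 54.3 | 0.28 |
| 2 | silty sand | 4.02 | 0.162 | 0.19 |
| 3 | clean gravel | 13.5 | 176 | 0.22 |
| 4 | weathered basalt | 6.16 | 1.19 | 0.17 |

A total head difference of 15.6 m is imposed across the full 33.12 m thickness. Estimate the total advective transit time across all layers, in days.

14.4

With flow normal to the layers, continuity requires the same specific discharge q through every layer.
Σ(b_i/K_i) = 9.44/54.3 + 4.02/0.162 + 13.5/176 + 6.16/1.19 = 30.24 d.
q = Δh / Σ(b_i/K_i) = 15.6 / 30.24 = 0.5158 m/day.
In each layer the seepage velocity is v_i = q/n_i, so the layer transit time is t_i = b_i·n_i / q:
  layer 1 (coarse sand): t_1 = 9.44 × 0.28 / 0.5158 = 5.124 d
  layer 2 (silty sand): t_2 = 4.02 × 0.19 / 0.5158 = 1.481 d
  layer 3 (clean gravel): t_3 = 13.5 × 0.22 / 0.5158 = 5.758 d
  layer 4 (weathered basalt): t_4 = 6.16 × 0.17 / 0.5158 = 2.030 d
Total t = Σ t_i = 14.39 days.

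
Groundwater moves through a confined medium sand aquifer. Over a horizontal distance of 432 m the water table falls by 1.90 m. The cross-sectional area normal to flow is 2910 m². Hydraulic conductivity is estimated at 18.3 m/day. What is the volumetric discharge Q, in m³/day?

234

Hydraulic gradient i = Δh / L = 1.90 / 432 = 0.004398.
Darcy's law: Q = K · A · i = 18.30 × 2910 × 0.004398 = 234.2 m³/day.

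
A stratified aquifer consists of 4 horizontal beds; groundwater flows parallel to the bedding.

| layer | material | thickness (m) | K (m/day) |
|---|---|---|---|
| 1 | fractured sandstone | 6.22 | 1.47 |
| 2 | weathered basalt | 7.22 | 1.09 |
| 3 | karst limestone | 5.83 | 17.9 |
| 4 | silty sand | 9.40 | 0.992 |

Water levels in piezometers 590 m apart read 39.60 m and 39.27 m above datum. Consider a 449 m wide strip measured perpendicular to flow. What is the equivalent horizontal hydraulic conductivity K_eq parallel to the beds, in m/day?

4.56

Flow is parallel to layering, so each bed carries its own Darcy discharge and the transmissivities add.
Σ(K_i·b_i) = 1.47×6.22 + 1.09×7.22 + 17.9×5.83 + 0.992×9.40 = 130.7 m²/day.
Total thickness b = 28.67 m, so K_eq = Σ(K_i·b_i)/b = 4.559 m/day.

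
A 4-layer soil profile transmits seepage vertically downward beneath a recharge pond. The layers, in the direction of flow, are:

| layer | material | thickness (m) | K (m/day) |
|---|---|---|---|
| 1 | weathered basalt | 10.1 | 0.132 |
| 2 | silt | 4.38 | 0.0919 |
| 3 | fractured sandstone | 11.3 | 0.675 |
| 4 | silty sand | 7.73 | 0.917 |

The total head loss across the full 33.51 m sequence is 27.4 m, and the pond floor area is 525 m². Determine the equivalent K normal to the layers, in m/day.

0.224

Flow is perpendicular to layering, so the layers act in series and the equivalent K is the thickness-weighted harmonic mean.
Total thickness L = 10.1 + 4.38 + 11.3 + 7.73 = 33.51 m.
Σ(b_i/K_i) = 10.1/0.132 + 4.38/0.0919 + 11.3/0.675 + 7.73/0.917 = 149.3 d.
K_eq = L / Σ(b_i/K_i) = 33.51 / 149.3 = 0.2244 m/day.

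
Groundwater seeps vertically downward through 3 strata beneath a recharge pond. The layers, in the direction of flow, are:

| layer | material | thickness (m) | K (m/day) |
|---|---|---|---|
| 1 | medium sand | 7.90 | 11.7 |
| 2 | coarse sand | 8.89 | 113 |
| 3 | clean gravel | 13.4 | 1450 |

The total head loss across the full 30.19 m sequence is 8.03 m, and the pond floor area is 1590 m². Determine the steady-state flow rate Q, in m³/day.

16700

Flow is perpendicular to layering, so the layers act in series and the equivalent K is the thickness-weighted harmonic mean.
Total thickness L = 7.90 + 8.89 + 13.4 = 30.19 m.
Σ(b_i/K_i) = 7.90/11.7 + 8.89/113 + 13.4/1450 = 0.7631 d.
K_eq = L / Σ(b_i/K_i) = 30.19 / 0.7631 = 39.56 m/day.
Q = K_eq · A · (Δh/L) = 39.56 × 1590 × (8.03/30.19) = 16731 m³/day.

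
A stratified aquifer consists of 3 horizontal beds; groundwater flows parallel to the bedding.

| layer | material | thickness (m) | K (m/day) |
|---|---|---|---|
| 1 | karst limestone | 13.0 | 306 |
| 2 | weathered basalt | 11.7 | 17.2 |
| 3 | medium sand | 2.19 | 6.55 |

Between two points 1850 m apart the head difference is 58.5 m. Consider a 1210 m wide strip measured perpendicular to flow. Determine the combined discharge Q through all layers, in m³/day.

Flow is parallel to layering, so each bed carries its own Darcy discharge and the transmissivities add.
Σ(K_i·b_i) = 306×13.0 + 17.2×11.7 + 6.55×2.19 = 4194 m²/day.
Hydraulic gradient i = Δh / L = 58.5 / 1850 = 0.03162.
Q = Σ(K_i·b_i) · W · i = 4194 × 1210 × 0.03162 = 1.605e+05 m³/day.

160000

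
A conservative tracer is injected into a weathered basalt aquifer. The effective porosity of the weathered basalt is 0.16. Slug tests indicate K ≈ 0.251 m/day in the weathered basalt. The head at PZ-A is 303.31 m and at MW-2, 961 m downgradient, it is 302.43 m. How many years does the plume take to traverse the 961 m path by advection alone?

Hydraulic gradient i = (303.31 − 302.43) / 961 = 0.88 / 961 = 0.0009157.
Darcy flux q = K · i = 0.2510 × 0.0009157 = 0.0002298 m/day.
Seepage velocity v = q / n_e = 0.0002298 / 0.16 = 0.001437 m/day.
Travel time t = L / v = 961 / 0.001437 = 6.690e+05 days = 1832 years.

1830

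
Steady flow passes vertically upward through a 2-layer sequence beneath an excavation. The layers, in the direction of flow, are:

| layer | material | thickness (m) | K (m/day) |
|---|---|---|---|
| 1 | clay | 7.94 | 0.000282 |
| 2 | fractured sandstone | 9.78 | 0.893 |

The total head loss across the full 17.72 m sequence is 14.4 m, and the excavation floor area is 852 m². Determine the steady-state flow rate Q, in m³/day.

0.436

Flow is perpendicular to layering, so the layers act in series and the equivalent K is the thickness-weighted harmonic mean.
Total thickness L = 7.94 + 9.78 = 17.72 m.
Σ(b_i/K_i) = 7.94/0.000282 + 9.78/0.893 = 28167 d.
K_eq = L / Σ(b_i/K_i) = 17.72 / 28167 = 0.0006291 m/day.
Q = K_eq · A · (Δh/L) = 0.0006291 × 852 × (14.4/17.72) = 0.4356 m³/day.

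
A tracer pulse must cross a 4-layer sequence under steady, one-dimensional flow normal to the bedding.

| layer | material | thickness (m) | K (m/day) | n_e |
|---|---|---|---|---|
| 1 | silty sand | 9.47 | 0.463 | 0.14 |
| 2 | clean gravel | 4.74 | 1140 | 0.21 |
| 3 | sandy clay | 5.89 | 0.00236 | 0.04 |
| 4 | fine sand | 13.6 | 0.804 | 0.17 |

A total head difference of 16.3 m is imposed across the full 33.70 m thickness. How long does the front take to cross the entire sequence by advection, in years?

2.07

With flow normal to the layers, continuity requires the same specific discharge q through every layer.
Σ(b_i/K_i) = 9.47/0.463 + 4.74/1140 + 5.89/0.00236 + 13.6/0.804 = 2533 d.
q = Δh / Σ(b_i/K_i) = 16.3 / 2533 = 0.006435 m/day.
In each layer the seepage velocity is v_i = q/n_i, so the layer transit time is t_i = b_i·n_i / q:
  layer 1 (silty sand): t_1 = 9.47 × 0.14 / 0.006435 = 206.0 d
  layer 2 (clean gravel): t_2 = 4.74 × 0.21 / 0.006435 = 154.7 d
  layer 3 (sandy clay): t_3 = 5.89 × 0.04 / 0.006435 = 36.61 d
  layer 4 (fine sand): t_4 = 13.6 × 0.17 / 0.006435 = 359.3 d
Total t = Σ t_i = 756.6 days = 2.072 years.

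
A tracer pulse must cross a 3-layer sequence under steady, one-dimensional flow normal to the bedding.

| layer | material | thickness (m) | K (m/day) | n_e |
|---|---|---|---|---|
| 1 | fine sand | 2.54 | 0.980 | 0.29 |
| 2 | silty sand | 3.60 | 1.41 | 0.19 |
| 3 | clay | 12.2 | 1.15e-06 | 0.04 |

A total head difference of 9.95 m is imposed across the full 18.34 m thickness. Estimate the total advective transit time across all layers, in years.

With flow normal to the layers, continuity requires the same specific discharge q through every layer.
Σ(b_i/K_i) = 2.54/0.980 + 3.60/1.41 + 12.2/1.15e-06 = 1.061e+07 d.
q = Δh / Σ(b_i/K_i) = 9.95 / 1.061e+07 = 9.379e-07 m/day.
In each layer the seepage velocity is v_i = q/n_i, so the layer transit time is t_i = b_i·n_i / q:
  layer 1 (fine sand): t_1 = 2.54 × 0.29 / 9.379e-07 = 7.854e+05 d
  layer 2 (silty sand): t_2 = 3.60 × 0.19 / 9.379e-07 = 7.293e+05 d
  layer 3 (clay): t_3 = 12.2 × 0.04 / 9.379e-07 = 5.203e+05 d
Total t = Σ t_i = 2.035e+06 days = 5571 years.

5570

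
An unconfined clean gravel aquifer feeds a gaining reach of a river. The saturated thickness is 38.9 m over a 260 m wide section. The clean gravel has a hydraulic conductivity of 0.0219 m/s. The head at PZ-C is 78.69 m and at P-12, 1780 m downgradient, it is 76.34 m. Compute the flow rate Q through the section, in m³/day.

25300

Convert K: 0.0219 m/s × 86400 = 1892 m/day.
Cross-sectional area A = 260 × 38.9 = 10114 m².
Hydraulic gradient i = (78.69 − 76.34) / 1780 = 2.35 / 1780 = 0.001320.
Darcy's law: Q = K · A · i = 1892 × 10114 × 0.001320 = 25266 m³/day.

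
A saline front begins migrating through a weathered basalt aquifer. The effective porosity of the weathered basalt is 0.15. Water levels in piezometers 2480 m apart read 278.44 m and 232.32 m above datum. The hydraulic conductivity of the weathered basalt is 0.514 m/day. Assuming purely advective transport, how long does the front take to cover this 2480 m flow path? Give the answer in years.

107

Hydraulic gradient i = (278.44 − 232.32) / 2480 = 46.12 / 2480 = 0.01860.
Darcy flux q = K · i = 0.5140 × 0.01860 = 0.009559 m/day.
Seepage velocity v = q / n_e = 0.009559 / 0.15 = 0.06372 m/day.
Travel time t = L / v = 2480 / 0.06372 = 38917 days = 106.5 years.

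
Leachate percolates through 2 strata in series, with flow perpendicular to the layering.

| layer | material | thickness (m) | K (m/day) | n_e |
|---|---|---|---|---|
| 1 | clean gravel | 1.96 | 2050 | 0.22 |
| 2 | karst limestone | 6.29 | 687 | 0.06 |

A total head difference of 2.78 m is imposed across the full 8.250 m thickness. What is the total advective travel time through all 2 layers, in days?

0.00294

With flow normal to the layers, continuity requires the same specific discharge q through every layer.
Σ(b_i/K_i) = 1.96/2050 + 6.29/687 = 0.01011 d.
q = Δh / Σ(b_i/K_i) = 2.78 / 0.01011 = 274.9 m/day.
In each layer the seepage velocity is v_i = q/n_i, so the layer transit time is t_i = b_i·n_i / q:
  layer 1 (clean gravel): t_1 = 1.96 × 0.22 / 274.9 = 0.001568 d
  layer 2 (karst limestone): t_2 = 6.29 × 0.06 / 274.9 = 0.001373 d
Total t = Σ t_i = 0.002941 days.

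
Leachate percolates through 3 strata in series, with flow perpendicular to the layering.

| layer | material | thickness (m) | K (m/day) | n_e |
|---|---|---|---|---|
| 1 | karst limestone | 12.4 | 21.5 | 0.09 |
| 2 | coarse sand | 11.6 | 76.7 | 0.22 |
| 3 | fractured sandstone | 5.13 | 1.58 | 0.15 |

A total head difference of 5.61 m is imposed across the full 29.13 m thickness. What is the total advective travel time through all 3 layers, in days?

With flow normal to the layers, continuity requires the same specific discharge q through every layer.
Σ(b_i/K_i) = 12.4/21.5 + 11.6/76.7 + 5.13/1.58 = 3.975 d.
q = Δh / Σ(b_i/K_i) = 5.61 / 3.975 = 1.411 m/day.
In each layer the seepage velocity is v_i = q/n_i, so the layer transit time is t_i = b_i·n_i / q:
  layer 1 (karst limestone): t_1 = 12.4 × 0.09 / 1.411 = 0.7907 d
  layer 2 (coarse sand): t_2 = 11.6 × 0.22 / 1.411 = 1.808 d
  layer 3 (fractured sandstone): t_3 = 5.13 × 0.15 / 1.411 = 0.5452 d
Total t = Σ t_i = 3.144 days.

3.14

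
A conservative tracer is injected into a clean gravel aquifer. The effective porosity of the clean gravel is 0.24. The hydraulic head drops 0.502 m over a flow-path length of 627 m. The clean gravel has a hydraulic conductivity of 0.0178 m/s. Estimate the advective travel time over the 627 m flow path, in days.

122

Convert K: 0.0178 m/s × 86400 = 1538 m/day.
Hydraulic gradient i = Δh / L = 0.502 / 627 = 0.0008006.
Darcy flux q = K · i = 1538 × 0.0008006 = 1.231 m/day.
Seepage velocity v = q / n_e = 1.231 / 0.24 = 5.130 m/day.
Travel time t = L / v = 627 / 5.130 = 122.2 days.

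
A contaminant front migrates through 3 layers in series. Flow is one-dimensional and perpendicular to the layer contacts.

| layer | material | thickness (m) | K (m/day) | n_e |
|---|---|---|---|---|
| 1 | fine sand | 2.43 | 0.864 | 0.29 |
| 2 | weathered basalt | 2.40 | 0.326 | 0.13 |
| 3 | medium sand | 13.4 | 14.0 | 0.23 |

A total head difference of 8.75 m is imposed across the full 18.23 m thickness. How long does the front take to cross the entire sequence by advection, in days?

With flow normal to the layers, continuity requires the same specific discharge q through every layer.
Σ(b_i/K_i) = 2.43/0.864 + 2.40/0.326 + 13.4/14.0 = 11.13 d.
q = Δh / Σ(b_i/K_i) = 8.75 / 11.13 = 0.7861 m/day.
In each layer the seepage velocity is v_i = q/n_i, so the layer transit time is t_i = b_i·n_i / q:
  layer 1 (fine sand): t_1 = 2.43 × 0.29 / 0.7861 = 0.8965 d
  layer 2 (weathered basalt): t_2 = 2.40 × 0.13 / 0.7861 = 0.3969 d
  layer 3 (medium sand): t_3 = 13.4 × 0.23 / 0.7861 = 3.921 d
Total t = Σ t_i = 5.214 days.

5.21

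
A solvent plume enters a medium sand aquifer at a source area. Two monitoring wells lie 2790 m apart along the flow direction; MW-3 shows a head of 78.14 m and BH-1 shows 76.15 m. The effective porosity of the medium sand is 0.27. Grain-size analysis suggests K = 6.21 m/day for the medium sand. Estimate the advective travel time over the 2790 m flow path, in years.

Hydraulic gradient i = (78.14 − 76.15) / 2790 = 1.99 / 2790 = 0.0007133.
Darcy flux q = K · i = 6.210 × 0.0007133 = 0.004429 m/day.
Seepage velocity v = q / n_e = 0.004429 / 0.27 = 0.01641 m/day.
Travel time t = L / v = 2790 / 0.01641 = 1.701e+05 days = 465.6 years.

466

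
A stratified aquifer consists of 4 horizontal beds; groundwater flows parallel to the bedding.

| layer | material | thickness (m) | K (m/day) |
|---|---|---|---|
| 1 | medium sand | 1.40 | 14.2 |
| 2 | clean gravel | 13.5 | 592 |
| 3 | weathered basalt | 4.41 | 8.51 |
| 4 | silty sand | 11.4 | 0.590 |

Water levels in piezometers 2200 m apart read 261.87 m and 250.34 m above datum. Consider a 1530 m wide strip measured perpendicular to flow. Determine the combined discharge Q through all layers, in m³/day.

64600

Flow is parallel to layering, so each bed carries its own Darcy discharge and the transmissivities add.
Σ(K_i·b_i) = 14.2×1.40 + 592×13.5 + 8.51×4.41 + 0.590×11.4 = 8056 m²/day.
Hydraulic gradient i = (261.87 − 250.34) / 2200 = 11.53 / 2200 = 0.005241.
Q = Σ(K_i·b_i) · W · i = 8056 × 1530 × 0.005241 = 64599 m³/day.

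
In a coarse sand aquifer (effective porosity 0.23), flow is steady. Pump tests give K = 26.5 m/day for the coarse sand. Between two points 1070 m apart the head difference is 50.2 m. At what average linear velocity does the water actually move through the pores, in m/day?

5.41

Hydraulic gradient i = Δh / L = 50.2 / 1070 = 0.04692.
Darcy flux q = K · i = 26.50 × 0.04692 = 1.243 m/day.
Seepage velocity v = q / n_e = 1.243 / 0.23 = 5.406 m/day.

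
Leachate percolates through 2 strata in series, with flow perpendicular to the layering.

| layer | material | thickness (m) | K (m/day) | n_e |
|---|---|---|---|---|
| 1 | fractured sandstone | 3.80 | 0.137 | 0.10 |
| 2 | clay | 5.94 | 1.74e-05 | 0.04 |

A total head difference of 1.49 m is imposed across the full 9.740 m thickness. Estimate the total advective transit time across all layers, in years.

With flow normal to the layers, continuity requires the same specific discharge q through every layer.
Σ(b_i/K_i) = 3.80/0.137 + 5.94/1.74e-05 = 3.414e+05 d.
q = Δh / Σ(b_i/K_i) = 1.49 / 3.414e+05 = 4.364e-06 m/day.
In each layer the seepage velocity is v_i = q/n_i, so the layer transit time is t_i = b_i·n_i / q:
  layer 1 (fractured sandstone): t_1 = 3.80 × 0.10 / 4.364e-06 = 87070 d
  layer 2 (clay): t_2 = 5.94 × 0.04 / 4.364e-06 = 54442 d
Total t = Σ t_i = 1.415e+05 days = 387.4 years.

387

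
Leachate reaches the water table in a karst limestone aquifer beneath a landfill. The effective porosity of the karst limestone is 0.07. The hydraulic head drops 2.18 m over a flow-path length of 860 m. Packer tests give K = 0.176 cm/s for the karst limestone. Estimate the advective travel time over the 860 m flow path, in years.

0.428

Convert K: 0.176 cm/s × 864 = 152.1 m/day.
Hydraulic gradient i = Δh / L = 2.18 / 860 = 0.002535.
Darcy flux q = K · i = 152.1 × 0.002535 = 0.3855 m/day.
Seepage velocity v = q / n_e = 0.3855 / 0.07 = 5.507 m/day.
Travel time t = L / v = 860 / 5.507 = 156.2 days = 0.4276 years.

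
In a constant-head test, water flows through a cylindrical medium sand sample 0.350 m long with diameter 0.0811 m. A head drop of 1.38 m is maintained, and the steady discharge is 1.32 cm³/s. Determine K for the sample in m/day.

Cross-sectional area A = π·(d/2)² = π × (0.0811/2)² = 0.005166 m².
Convert discharge: 1.32 cm³/s = 1.320e-06 m³/s.
Darcy's law rearranged: K = Q·L / (A·Δh) = 1.320e-06 × 0.350 / (0.005166 × 1.38) = 6.481e-05 m/s = 5.599 m/day.

5.60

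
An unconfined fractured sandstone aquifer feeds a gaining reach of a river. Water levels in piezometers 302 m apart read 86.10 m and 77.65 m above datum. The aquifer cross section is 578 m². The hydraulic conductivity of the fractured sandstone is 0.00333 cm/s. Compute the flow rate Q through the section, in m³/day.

Convert K: 0.00333 cm/s × 864 = 2.877 m/day.
Hydraulic gradient i = (86.10 − 77.65) / 302 = 8.45 / 302 = 0.02798.
Darcy's law: Q = K · A · i = 2.877 × 578.0 × 0.02798 = 46.53 m³/day.

46.5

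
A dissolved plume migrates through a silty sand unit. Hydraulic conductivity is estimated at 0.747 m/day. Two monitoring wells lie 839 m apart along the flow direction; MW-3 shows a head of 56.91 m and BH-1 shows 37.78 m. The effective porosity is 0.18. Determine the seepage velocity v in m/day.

Hydraulic gradient i = (56.91 − 37.78) / 839 = 19.13 / 839 = 0.02280.
Darcy flux q = K · i = 0.7470 × 0.02280 = 0.01703 m/day.
Seepage velocity v = q / n_e = 0.01703 / 0.18 = 0.09462 m/day.

0.0946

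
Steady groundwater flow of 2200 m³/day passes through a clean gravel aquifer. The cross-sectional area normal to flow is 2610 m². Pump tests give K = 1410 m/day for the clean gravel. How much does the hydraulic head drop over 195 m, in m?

From Q = K·A·i, i = Q / (K·A) = 2200 / (1410 × 2610) = 0.0005978.
Head loss Δh = i · L = 0.0005978 × 195 = 0.1166 m.

0.117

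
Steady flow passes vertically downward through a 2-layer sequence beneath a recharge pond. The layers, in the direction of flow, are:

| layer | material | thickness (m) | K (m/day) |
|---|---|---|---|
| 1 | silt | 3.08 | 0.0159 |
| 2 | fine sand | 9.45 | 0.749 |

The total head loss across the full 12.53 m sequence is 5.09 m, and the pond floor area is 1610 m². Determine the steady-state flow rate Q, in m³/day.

39.7

Flow is perpendicular to layering, so the layers act in series and the equivalent K is the thickness-weighted harmonic mean.
Total thickness L = 3.08 + 9.45 = 12.53 m.
Σ(b_i/K_i) = 3.08/0.0159 + 9.45/0.749 = 206.3 d.
K_eq = L / Σ(b_i/K_i) = 12.53 / 206.3 = 0.06073 m/day.
Q = K_eq · A · (Δh/L) = 0.06073 × 1610 × (5.09/12.53) = 39.72 m³/day.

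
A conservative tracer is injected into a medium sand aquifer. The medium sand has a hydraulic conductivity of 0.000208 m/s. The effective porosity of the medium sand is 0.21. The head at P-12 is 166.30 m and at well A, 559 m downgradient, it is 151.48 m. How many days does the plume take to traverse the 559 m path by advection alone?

Convert K: 0.000208 m/s × 86400 = 17.97 m/day.
Hydraulic gradient i = (166.30 − 151.48) / 559 = 14.82 / 559 = 0.02651.
Darcy flux q = K · i = 17.97 × 0.02651 = 0.4764 m/day.
Seepage velocity v = q / n_e = 0.4764 / 0.21 = 2.269 m/day.
Travel time t = L / v = 559 / 2.269 = 246.4 days.

246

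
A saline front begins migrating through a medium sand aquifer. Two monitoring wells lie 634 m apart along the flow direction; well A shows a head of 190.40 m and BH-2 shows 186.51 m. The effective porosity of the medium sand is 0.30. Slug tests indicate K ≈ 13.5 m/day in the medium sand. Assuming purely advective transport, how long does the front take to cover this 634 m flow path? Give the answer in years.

6.29

Hydraulic gradient i = (190.40 − 186.51) / 634 = 3.89 / 634 = 0.006136.
Darcy flux q = K · i = 13.50 × 0.006136 = 0.08283 m/day.
Seepage velocity v = q / n_e = 0.08283 / 0.30 = 0.2761 m/day.
Travel time t = L / v = 634 / 0.2761 = 2296 days = 6.287 years.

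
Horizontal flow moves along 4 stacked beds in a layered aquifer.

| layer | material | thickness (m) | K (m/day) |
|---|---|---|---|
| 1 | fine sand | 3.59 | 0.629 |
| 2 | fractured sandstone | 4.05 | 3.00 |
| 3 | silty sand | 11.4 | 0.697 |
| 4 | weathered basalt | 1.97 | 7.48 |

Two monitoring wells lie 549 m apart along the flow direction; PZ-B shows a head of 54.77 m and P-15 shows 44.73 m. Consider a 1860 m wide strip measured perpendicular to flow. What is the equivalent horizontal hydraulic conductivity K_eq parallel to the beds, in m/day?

Flow is parallel to layering, so each bed carries its own Darcy discharge and the transmissivities add.
Σ(K_i·b_i) = 0.629×3.59 + 3.00×4.05 + 0.697×11.4 + 7.48×1.97 = 37.09 m²/day.
Total thickness b = 21.01 m, so K_eq = Σ(K_i·b_i)/b = 1.765 m/day.

1.77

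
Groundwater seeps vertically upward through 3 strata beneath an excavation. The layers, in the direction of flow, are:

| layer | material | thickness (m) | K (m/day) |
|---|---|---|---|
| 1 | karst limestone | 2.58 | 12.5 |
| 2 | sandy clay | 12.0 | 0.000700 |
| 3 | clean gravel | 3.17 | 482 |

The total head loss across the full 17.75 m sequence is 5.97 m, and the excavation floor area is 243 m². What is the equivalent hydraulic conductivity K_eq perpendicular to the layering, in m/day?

Flow is perpendicular to layering, so the layers act in series and the equivalent K is the thickness-weighted harmonic mean.
Total thickness L = 2.58 + 12.0 + 3.17 = 17.75 m.
Σ(b_i/K_i) = 2.58/12.5 + 12.0/0.000700 + 3.17/482 = 17143 d.
K_eq = L / Σ(b_i/K_i) = 17.75 / 17143 = 0.001035 m/day.

0.00104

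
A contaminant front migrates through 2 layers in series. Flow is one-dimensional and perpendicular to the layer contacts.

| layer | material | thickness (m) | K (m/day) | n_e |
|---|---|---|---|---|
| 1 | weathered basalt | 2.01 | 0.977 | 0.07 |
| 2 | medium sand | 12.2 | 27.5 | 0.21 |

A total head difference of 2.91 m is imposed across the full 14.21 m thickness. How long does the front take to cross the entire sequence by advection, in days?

With flow normal to the layers, continuity requires the same specific discharge q through every layer.
Σ(b_i/K_i) = 2.01/0.977 + 12.2/27.5 = 2.501 d.
q = Δh / Σ(b_i/K_i) = 2.91 / 2.501 = 1.164 m/day.
In each layer the seepage velocity is v_i = q/n_i, so the layer transit time is t_i = b_i·n_i / q:
  layer 1 (weathered basalt): t_1 = 2.01 × 0.07 / 1.164 = 0.1209 d
  layer 2 (medium sand): t_2 = 12.2 × 0.21 / 1.164 = 2.202 d
Total t = Σ t_i = 2.323 days.

2.32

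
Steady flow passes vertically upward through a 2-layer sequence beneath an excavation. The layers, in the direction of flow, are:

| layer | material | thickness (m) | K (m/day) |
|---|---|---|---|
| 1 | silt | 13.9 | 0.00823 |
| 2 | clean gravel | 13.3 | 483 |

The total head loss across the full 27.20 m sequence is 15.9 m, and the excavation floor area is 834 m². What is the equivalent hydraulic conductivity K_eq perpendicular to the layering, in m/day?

0.0161

Flow is perpendicular to layering, so the layers act in series and the equivalent K is the thickness-weighted harmonic mean.
Total thickness L = 13.9 + 13.3 = 27.20 m.
Σ(b_i/K_i) = 13.9/0.00823 + 13.3/483 = 1689 d.
K_eq = L / Σ(b_i/K_i) = 27.20 / 1689 = 0.01610 m/day.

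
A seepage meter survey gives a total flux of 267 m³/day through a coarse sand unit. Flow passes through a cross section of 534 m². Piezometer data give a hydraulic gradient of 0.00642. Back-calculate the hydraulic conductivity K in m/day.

Hydraulic gradient i = 0.00642.
From Q = K·A·i, K = Q / (A·i) = 267 / (534.0 × 0.006420) = 77.88 m/day.

77.9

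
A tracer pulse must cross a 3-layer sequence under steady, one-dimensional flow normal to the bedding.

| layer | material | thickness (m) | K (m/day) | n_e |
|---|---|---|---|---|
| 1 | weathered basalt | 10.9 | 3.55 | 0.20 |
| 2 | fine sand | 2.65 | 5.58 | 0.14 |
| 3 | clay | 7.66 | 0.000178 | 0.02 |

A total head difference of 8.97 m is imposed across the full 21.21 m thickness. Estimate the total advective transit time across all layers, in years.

35.5

With flow normal to the layers, continuity requires the same specific discharge q through every layer.
Σ(b_i/K_i) = 10.9/3.55 + 2.65/5.58 + 7.66/0.000178 = 43037 d.
q = Δh / Σ(b_i/K_i) = 8.97 / 43037 = 0.0002084 m/day.
In each layer the seepage velocity is v_i = q/n_i, so the layer transit time is t_i = b_i·n_i / q:
  layer 1 (weathered basalt): t_1 = 10.9 × 0.20 / 0.0002084 = 10459 d
  layer 2 (fine sand): t_2 = 2.65 × 0.14 / 0.0002084 = 1780 d
  layer 3 (clay): t_3 = 7.66 × 0.02 / 0.0002084 = 735.0 d
Total t = Σ t_i = 12975 days = 35.52 years.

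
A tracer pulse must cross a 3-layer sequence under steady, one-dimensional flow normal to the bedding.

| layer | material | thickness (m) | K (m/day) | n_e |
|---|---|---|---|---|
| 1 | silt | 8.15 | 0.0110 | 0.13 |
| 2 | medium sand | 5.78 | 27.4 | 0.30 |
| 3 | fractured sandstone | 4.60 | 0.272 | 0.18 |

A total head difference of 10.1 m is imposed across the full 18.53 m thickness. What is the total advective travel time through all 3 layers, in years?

0.744

With flow normal to the layers, continuity requires the same specific discharge q through every layer.
Σ(b_i/K_i) = 8.15/0.0110 + 5.78/27.4 + 4.60/0.272 = 758.0 d.
q = Δh / Σ(b_i/K_i) = 10.1 / 758.0 = 0.01332 m/day.
In each layer the seepage velocity is v_i = q/n_i, so the layer transit time is t_i = b_i·n_i / q:
  layer 1 (silt): t_1 = 8.15 × 0.13 / 0.01332 = 79.52 d
  layer 2 (medium sand): t_2 = 5.78 × 0.30 / 0.01332 = 130.1 d
  layer 3 (fractured sandstone): t_3 = 4.60 × 0.18 / 0.01332 = 62.14 d
Total t = Σ t_i = 271.8 days = 0.7442 years.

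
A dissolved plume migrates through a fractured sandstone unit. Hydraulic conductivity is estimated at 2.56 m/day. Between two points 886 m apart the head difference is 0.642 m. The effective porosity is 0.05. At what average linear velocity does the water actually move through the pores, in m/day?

0.0371

Hydraulic gradient i = Δh / L = 0.642 / 886 = 0.0007246.
Darcy flux q = K · i = 2.560 × 0.0007246 = 0.001855 m/day.
Seepage velocity v = q / n_e = 0.001855 / 0.05 = 0.03710 m/day.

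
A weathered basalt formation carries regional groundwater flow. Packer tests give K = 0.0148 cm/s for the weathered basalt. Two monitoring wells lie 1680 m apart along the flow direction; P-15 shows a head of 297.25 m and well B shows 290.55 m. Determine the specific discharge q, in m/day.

0.0510

Convert K: 0.0148 cm/s × 864 = 12.79 m/day.
Hydraulic gradient i = (297.25 − 290.55) / 1680 = 6.7 / 1680 = 0.003988.
Specific discharge q = K · i = 12.79 × 0.003988 = 0.05100 m/day.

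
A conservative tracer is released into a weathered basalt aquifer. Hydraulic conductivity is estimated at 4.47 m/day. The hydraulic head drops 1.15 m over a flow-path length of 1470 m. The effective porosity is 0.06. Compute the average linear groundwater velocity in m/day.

0.0583

Hydraulic gradient i = Δh / L = 1.15 / 1470 = 0.0007823.
Darcy flux q = K · i = 4.470 × 0.0007823 = 0.003497 m/day.
Seepage velocity v = q / n_e = 0.003497 / 0.06 = 0.05828 m/day.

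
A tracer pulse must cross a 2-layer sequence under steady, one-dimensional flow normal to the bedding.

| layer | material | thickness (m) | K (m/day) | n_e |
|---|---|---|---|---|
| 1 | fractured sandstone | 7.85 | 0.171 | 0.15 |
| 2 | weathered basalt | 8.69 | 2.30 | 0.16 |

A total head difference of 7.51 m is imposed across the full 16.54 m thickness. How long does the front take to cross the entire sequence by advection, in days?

17.0

With flow normal to the layers, continuity requires the same specific discharge q through every layer.
Σ(b_i/K_i) = 7.85/0.171 + 8.69/2.30 = 49.68 d.
q = Δh / Σ(b_i/K_i) = 7.51 / 49.68 = 0.1512 m/day.
In each layer the seepage velocity is v_i = q/n_i, so the layer transit time is t_i = b_i·n_i / q:
  layer 1 (fractured sandstone): t_1 = 7.85 × 0.15 / 0.1512 = 7.790 d
  layer 2 (weathered basalt): t_2 = 8.69 × 0.16 / 0.1512 = 9.199 d
Total t = Σ t_i = 16.99 days.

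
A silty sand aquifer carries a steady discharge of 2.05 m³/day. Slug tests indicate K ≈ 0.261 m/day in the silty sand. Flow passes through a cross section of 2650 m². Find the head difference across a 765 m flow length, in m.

From Q = K·A·i, i = Q / (K·A) = 2.05 / (0.2610 × 2650) = 0.002964.
Head loss Δh = i · L = 0.002964 × 765 = 2.267 m.

2.27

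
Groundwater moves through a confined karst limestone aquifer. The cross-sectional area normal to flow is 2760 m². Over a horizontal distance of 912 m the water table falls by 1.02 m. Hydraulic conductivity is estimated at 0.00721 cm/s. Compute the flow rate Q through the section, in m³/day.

19.2

Convert K: 0.00721 cm/s × 864 = 6.229 m/day.
Hydraulic gradient i = Δh / L = 1.02 / 912 = 0.001118.
Darcy's law: Q = K · A · i = 6.229 × 2760 × 0.001118 = 19.23 m³/day.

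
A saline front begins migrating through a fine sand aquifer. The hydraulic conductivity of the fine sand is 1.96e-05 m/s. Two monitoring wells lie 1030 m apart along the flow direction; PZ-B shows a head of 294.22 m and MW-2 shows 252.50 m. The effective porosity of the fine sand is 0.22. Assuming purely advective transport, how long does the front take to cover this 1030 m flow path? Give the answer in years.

Convert K: 1.96e-05 m/s × 86400 = 1.693 m/day.
Hydraulic gradient i = (294.22 − 252.50) / 1030 = 41.72 / 1030 = 0.04050.
Darcy flux q = K · i = 1.693 × 0.04050 = 0.06859 m/day.
Seepage velocity v = q / n_e = 0.06859 / 0.22 = 0.3118 m/day.
Travel time t = L / v = 1030 / 0.3118 = 3304 days = 9.045 years.

9.04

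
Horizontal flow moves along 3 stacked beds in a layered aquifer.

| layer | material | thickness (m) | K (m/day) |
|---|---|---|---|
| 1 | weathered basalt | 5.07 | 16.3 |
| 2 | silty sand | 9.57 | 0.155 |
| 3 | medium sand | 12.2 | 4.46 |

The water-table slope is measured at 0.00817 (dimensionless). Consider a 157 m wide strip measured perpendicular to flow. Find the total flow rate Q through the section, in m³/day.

Flow is parallel to layering, so each bed carries its own Darcy discharge and the transmissivities add.
Σ(K_i·b_i) = 16.3×5.07 + 0.155×9.57 + 4.46×12.2 = 138.5 m²/day.
Hydraulic gradient i = 0.00817.
Q = Σ(K_i·b_i) · W · i = 138.5 × 157 × 0.008170 = 177.7 m³/day.

178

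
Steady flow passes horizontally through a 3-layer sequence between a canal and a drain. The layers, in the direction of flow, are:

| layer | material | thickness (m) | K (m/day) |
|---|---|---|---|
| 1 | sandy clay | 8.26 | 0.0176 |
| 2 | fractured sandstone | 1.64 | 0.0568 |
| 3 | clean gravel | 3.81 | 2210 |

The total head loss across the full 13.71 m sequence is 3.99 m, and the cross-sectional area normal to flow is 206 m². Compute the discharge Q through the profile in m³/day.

Flow is perpendicular to layering, so the layers act in series and the equivalent K is the thickness-weighted harmonic mean.
Total thickness L = 8.26 + 1.64 + 3.81 = 13.71 m.
Σ(b_i/K_i) = 8.26/0.0176 + 1.64/0.0568 + 3.81/2210 = 498.2 d.
K_eq = L / Σ(b_i/K_i) = 13.71 / 498.2 = 0.02752 m/day.
Q = K_eq · A · (Δh/L) = 0.02752 × 206 × (3.99/13.71) = 1.650 m³/day.

1.65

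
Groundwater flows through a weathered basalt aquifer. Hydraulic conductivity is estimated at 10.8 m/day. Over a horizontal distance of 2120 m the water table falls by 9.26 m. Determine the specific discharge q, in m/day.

0.0472

Hydraulic gradient i = Δh / L = 9.26 / 2120 = 0.004368.
Specific discharge q = K · i = 10.80 × 0.004368 = 0.04717 m/day.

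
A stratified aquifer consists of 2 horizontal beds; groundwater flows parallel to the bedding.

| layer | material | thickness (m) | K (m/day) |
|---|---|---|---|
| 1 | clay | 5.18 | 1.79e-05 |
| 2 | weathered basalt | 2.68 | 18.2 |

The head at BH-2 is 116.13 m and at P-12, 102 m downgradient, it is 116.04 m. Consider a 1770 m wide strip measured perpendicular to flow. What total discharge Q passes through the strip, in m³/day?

Flow is parallel to layering, so each bed carries its own Darcy discharge and the transmissivities add.
Σ(K_i·b_i) = 1.79e-05×5.18 + 18.2×2.68 = 48.78 m²/day.
Hydraulic gradient i = (116.13 − 116.04) / 102 = 0.09 / 102 = 0.0008824.
Q = Σ(K_i·b_i) · W · i = 48.78 × 1770 × 0.0008824 = 76.18 m³/day.

76.2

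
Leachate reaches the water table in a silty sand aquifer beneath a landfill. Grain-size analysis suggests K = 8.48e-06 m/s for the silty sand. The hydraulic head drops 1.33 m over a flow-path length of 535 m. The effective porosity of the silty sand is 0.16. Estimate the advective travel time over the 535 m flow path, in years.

129

Convert K: 8.48e-06 m/s × 86400 = 0.7327 m/day.
Hydraulic gradient i = Δh / L = 1.33 / 535 = 0.002486.
Darcy flux q = K · i = 0.7327 × 0.002486 = 0.001821 m/day.
Seepage velocity v = q / n_e = 0.001821 / 0.16 = 0.01138 m/day.
Travel time t = L / v = 535 / 0.01138 = 46997 days = 128.7 years.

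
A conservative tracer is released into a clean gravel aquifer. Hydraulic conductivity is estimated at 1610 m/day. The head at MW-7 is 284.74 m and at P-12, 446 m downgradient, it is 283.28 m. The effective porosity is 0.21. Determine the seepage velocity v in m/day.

25.1

Hydraulic gradient i = (284.74 − 283.28) / 446 = 1.46 / 446 = 0.003274.
Darcy flux q = K · i = 1610 × 0.003274 = 5.270 m/day.
Seepage velocity v = q / n_e = 5.270 / 0.21 = 25.10 m/day.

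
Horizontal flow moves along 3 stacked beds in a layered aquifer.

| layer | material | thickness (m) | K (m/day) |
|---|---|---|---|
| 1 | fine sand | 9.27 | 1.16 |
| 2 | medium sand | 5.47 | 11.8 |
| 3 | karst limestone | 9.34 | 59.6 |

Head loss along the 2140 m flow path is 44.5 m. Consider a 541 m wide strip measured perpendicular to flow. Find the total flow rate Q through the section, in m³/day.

Flow is parallel to layering, so each bed carries its own Darcy discharge and the transmissivities add.
Σ(K_i·b_i) = 1.16×9.27 + 11.8×5.47 + 59.6×9.34 = 632.0 m²/day.
Hydraulic gradient i = Δh / L = 44.5 / 2140 = 0.02079.
Q = Σ(K_i·b_i) · W · i = 632.0 × 541 × 0.02079 = 7109 m³/day.

7110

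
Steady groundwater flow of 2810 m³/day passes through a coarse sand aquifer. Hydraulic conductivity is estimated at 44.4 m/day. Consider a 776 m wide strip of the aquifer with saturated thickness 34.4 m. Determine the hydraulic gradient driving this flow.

0.00237

Cross-sectional area A = 776 × 34.4 = 26694 m².
From Q = K·A·i, i = Q / (K·A) = 2810 / (44.40 × 26694) = 0.002371.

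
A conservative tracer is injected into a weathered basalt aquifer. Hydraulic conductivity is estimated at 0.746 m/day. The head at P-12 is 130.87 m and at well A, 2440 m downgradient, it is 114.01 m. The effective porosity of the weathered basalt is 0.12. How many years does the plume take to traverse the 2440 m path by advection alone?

Hydraulic gradient i = (130.87 − 114.01) / 2440 = 16.86 / 2440 = 0.006910.
Darcy flux q = K · i = 0.7460 × 0.006910 = 0.005155 m/day.
Seepage velocity v = q / n_e = 0.005155 / 0.12 = 0.04296 m/day.
Travel time t = L / v = 2440 / 0.04296 = 56802 days = 155.5 years.

156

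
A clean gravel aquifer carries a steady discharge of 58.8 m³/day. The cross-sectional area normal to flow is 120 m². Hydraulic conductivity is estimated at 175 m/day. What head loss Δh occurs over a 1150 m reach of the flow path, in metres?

3.22

From Q = K·A·i, i = Q / (K·A) = 58.8 / (175.0 × 120.0) = 0.002800.
Head loss Δh = i · L = 0.002800 × 1150 = 3.220 m.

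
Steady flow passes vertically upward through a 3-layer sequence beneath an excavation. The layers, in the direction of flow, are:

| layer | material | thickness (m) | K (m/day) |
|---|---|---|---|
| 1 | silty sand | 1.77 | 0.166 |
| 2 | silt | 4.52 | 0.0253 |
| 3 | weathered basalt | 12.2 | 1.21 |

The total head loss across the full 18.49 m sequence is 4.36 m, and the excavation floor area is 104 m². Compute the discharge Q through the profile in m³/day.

Flow is perpendicular to layering, so the layers act in series and the equivalent K is the thickness-weighted harmonic mean.
Total thickness L = 1.77 + 4.52 + 12.2 = 18.49 m.
Σ(b_i/K_i) = 1.77/0.166 + 4.52/0.0253 + 12.2/1.21 = 199.4 d.
K_eq = L / Σ(b_i/K_i) = 18.49 / 199.4 = 0.09273 m/day.
Q = K_eq · A · (Δh/L) = 0.09273 × 104 × (4.36/18.49) = 2.274 m³/day.

2.27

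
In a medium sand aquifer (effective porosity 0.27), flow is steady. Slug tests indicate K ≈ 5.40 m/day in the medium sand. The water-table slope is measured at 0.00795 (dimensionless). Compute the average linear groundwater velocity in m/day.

0.159

Hydraulic gradient i = 0.00795.
Darcy flux q = K · i = 5.400 × 0.007950 = 0.04293 m/day.
Seepage velocity v = q / n_e = 0.04293 / 0.27 = 0.1590 m/day.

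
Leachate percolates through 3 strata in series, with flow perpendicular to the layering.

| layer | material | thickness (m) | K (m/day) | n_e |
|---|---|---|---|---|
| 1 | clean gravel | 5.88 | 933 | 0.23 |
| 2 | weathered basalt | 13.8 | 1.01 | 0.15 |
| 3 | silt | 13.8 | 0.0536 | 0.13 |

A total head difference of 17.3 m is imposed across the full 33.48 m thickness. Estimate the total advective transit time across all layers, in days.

81.8

With flow normal to the layers, continuity requires the same specific discharge q through every layer.
Σ(b_i/K_i) = 5.88/933 + 13.8/1.01 + 13.8/0.0536 = 271.1 d.
q = Δh / Σ(b_i/K_i) = 17.3 / 271.1 = 0.06381 m/day.
In each layer the seepage velocity is v_i = q/n_i, so the layer transit time is t_i = b_i·n_i / q:
  layer 1 (clean gravel): t_1 = 5.88 × 0.23 / 0.06381 = 21.20 d
  layer 2 (weathered basalt): t_2 = 13.8 × 0.15 / 0.06381 = 32.44 d
  layer 3 (silt): t_3 = 13.8 × 0.13 / 0.06381 = 28.12 d
Total t = Σ t_i = 81.75 days.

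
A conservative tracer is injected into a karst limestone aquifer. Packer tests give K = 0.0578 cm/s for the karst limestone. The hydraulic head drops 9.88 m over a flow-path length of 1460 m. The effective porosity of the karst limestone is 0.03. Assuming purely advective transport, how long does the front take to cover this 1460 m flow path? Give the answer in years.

Convert K: 0.0578 cm/s × 864 = 49.94 m/day.
Hydraulic gradient i = Δh / L = 9.88 / 1460 = 0.006767.
Darcy flux q = K · i = 49.94 × 0.006767 = 0.3379 m/day.
Seepage velocity v = q / n_e = 0.3379 / 0.03 = 11.26 m/day.
Travel time t = L / v = 1460 / 11.26 = 129.6 days = 0.3548 years.

0.355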